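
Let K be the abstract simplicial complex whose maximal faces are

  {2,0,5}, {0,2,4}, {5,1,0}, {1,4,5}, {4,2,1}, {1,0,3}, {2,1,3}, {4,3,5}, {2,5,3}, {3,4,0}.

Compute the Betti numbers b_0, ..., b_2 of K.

Order the vertices as 0 < 1 < 2 < 3 < 4 < 5. Listing each simplex with vertices in this order, K has dimension 2 with simplices:

  0-simplices (6): [0], [1], [2], [3], [4], [5]
  1-simplices (15): [0,1], [0,2], [0,3], [0,4], [0,5], [1,2], [1,3], [1,4], [1,5], [2,3], [2,4], [2,5], [3,4], [3,5], [4,5]
  2-simplices (10): [0,1,3], [0,1,5], [0,2,4], [0,2,5], [0,3,4], [1,2,3], [1,2,4], [1,4,5], [2,3,5], [3,4,5]

so the chain groups are C_0 ≅ Z^6, C_1 ≅ Z^15, C_2 ≅ Z^10.

The boundary map ∂_1: C_1 → C_0 sends each edge [p,q] (with p < q) to q − p. For instance
  ∂[0,2] = [2] − [0].
The resulting 6×15 matrix has rank 5, and its Smith normal form has invariant factors (1,1,1,1,1).

∂_2: C_2 → C_1 maps a triangle to the signed sum of its edges. For instance
  ∂[0,2,5] = [2,5] − [0,5] + [0,2],
  ∂[0,2,4] = [2,4] − [0,4] + [0,2].
As a 15×10 matrix over Z this has rank 10, with invariant factors (1,1,1,1,1,1,1,1,1,2).

From H_k ≅ ker(∂_k) / im(∂_{k+1}) we obtain:

  H_0: rank C_0 − rank ∂_1 = 6 − 5 = 1, and the invariant factors of ∂_1 are all 1, so H_0 = Z.
  H_1: rank ker ∂_1 − rank ∂_2 = (15 − 5) − 10 = 0, and ∂_2 has invariant factor 2 > 1, so H_1 = Z/2.
  H_2: rank ker ∂_2 − rank ∂_3 = (10 − 10) − 0 = 0, and there is no ∂_3, so H_2 = 0.

(K is a triangulation of the real projective plane RP^2.)

Hence the Betti numbers are b_0 = 1, b_1 = 0, b_2 = 0.

b_0 = 1, b_1 = 0, b_2 = 0.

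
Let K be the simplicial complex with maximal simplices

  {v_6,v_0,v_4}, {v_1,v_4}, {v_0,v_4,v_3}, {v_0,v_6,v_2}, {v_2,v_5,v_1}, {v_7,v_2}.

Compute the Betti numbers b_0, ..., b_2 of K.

b_0 = 1, b_1 = 1, b_2 = 0.

Take the total order v_0 < v_1 < v_2 < v_3 < v_4 < v_5 < v_6 < v_7 on the vertex set. Then K (dimension 2) consists of the simplices:

  0-simplices (8): [v_0], [v_1], [v_2], [v_3], [v_4], [v_5], [v_6], [v_7]
  1-simplices (12): [v_0,v_2], [v_0,v_3], [v_0,v_4], [v_0,v_6], [v_1,v_2], [v_1,v_4], [v_1,v_5], [v_2,v_5], [v_2,v_6], [v_2,v_7], [v_3,v_4], [v_4,v_6]
  2-simplices (4): [v_0,v_2,v_6], [v_0,v_3,v_4], [v_0,v_4,v_6], [v_1,v_2,v_5]

so the chain groups are C_0 ≅ Z^8, C_1 ≅ Z^12, C_2 ≅ Z^4.

∂_1: C_1 → C_0 is given by ∂[p,q] = [q] − [p]. For instance
  ∂[v_1,v_5] = [v_5] − [v_1].
As a 8×12 matrix over Z this has rank 7, with invariant factors (1,1,1,1,1,1,1).

The boundary map ∂_2: C_2 → C_1 maps a triangle to the signed sum of its edges. For instance
  ∂[v_1,v_2,v_5] = [v_2,v_5] − [v_1,v_5] + [v_1,v_2],
  ∂[v_0,v_3,v_4] = [v_3,v_4] − [v_0,v_4] + [v_0,v_3].
The 12×4 boundary matrix has rank 4 and Smith normal form diag(1,1,1,1).

Now H_k = ker ∂_k / im ∂_{k+1}, so:

  H_0: rank C_0 − rank ∂_1 = 8 − 7 = 1, and the invariant factors of ∂_1 are all 1, so H_0 = Z.
  H_1: rank ker ∂_1 − rank ∂_2 = (12 − 7) − 4 = 1, and the invariant factors of ∂_2 are all 1, so H_1 = Z.
  H_2: rank ker ∂_2 − rank ∂_3 = (4 − 4) − 0 = 0, and there is no ∂_3, so H_2 = 0.

Hence the Betti numbers are b_0 = 1, b_1 = 1, b_2 = 0.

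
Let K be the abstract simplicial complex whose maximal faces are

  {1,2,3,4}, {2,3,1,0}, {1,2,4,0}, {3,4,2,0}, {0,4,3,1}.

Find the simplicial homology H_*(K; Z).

We work with the vertex ordering 0 < 1 < 2 < 3 < 4. The simplices of K, each written with vertices in increasing order, are:

  0-simplices (5): [0], [1], [2], [3], [4]
  1-simplices (10): [0,1], [0,2], [0,3], [0,4], [1,2], [1,3], [1,4], [2,3], [2,4], [3,4]
  2-simplices (10): [0,1,2], [0,1,3], [0,1,4], [0,2,3], [0,2,4], [0,3,4], [1,2,3], [1,2,4], [1,3,4], [2,3,4]
  3-simplices (5): [0,1,2,3], [0,1,2,4], [0,1,3,4], [0,2,3,4], [1,2,3,4]

so the chain groups are C_0 ≅ Z^5, C_1 ≅ Z^10, C_2 ≅ Z^10, C_3 ≅ Z^5.

∂_1: C_1 → C_0 sends each edge [p,q] (with p < q) to q − p. For instance
  ∂[1,2] = [2] − [1].
This gives a 5×10 integer matrix of rank 4; reducing to Smith normal form yields diagonal entries (1,1,1,1).

Boundary ∂_2: C_2 → C_1 maps a triangle to the signed sum of its edges. For instance
  ∂[0,3,4] = [3,4] − [0,4] + [0,3],
  ∂[0,2,4] = [2,4] − [0,4] + [0,2].
This gives a 10×10 integer matrix of rank 6; reducing to Smith normal form yields diagonal entries (1,1,1,1,1,1).

The boundary map ∂_3: C_3 → C_2 sends each 3-simplex σ to the alternating sum Σ_i (−1)^i (σ with its i-th vertex removed). For instance
  ∂[1,2,3,4] = [2,3,4] − [1,3,4] + [1,2,4] − [1,2,3],
  ∂[0,1,2,3] = [1,2,3] − [0,2,3] + [0,1,3] − [0,1,2].
The 10×5 boundary matrix has rank 4 and Smith normal form diag(1,1,1,1).

From H_k ≅ ker(∂_k) / im(∂_{k+1}) we obtain:

  H_0: rank C_0 − rank ∂_1 = 5 − 4 = 1, and the invariant factors of ∂_1 are all 1, so H_0 = Z.
  H_1: rank ker ∂_1 − rank ∂_2 = (10 − 4) − 6 = 0, and the invariant factors of ∂_2 are all 1, so H_1 = 0.
  H_2: rank ker ∂_2 − rank ∂_3 = (10 − 6) − 4 = 0, and the invariant factors of ∂_3 are all 1, so H_2 = 0.
  H_3: rank ker ∂_3 − rank ∂_4 = (5 − 4) − 0 = 1, and there is no ∂_4, so H_3 = Z.

H_0 = Z,  H_1 = 0,  H_2 = 0,  H_3 = Z.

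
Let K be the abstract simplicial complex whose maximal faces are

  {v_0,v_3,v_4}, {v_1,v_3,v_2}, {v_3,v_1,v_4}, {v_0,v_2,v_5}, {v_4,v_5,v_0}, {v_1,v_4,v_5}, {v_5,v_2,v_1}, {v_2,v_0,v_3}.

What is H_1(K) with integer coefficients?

Take the total order v_0 < v_1 < v_2 < v_3 < v_4 < v_5 on the vertex set. Then K (dimension 2) consists of the simplices:

  0-simplices (6): [v_0], [v_1], [v_2], [v_3], [v_4], [v_5]
  1-simplices (12): [v_0,v_2], [v_0,v_3], [v_0,v_4], [v_0,v_5], [v_1,v_2], [v_1,v_3], [v_1,v_4], [v_1,v_5], [v_2,v_3], [v_2,v_5], [v_3,v_4], [v_4,v_5]
  2-simplices (8): [v_0,v_2,v_3], [v_0,v_2,v_5], [v_0,v_3,v_4], [v_0,v_4,v_5], [v_1,v_2,v_3], [v_1,v_2,v_5], [v_1,v_3,v_4], [v_1,v_4,v_5]

Hence C_0 ≅ Z^6, C_1 ≅ Z^12, C_2 ≅ Z^8.

The boundary map ∂_1: C_1 → C_0 maps an edge to its endpoints' difference, ∂[p,q] = q − p. For instance
  ∂[v_1,v_3] = [v_3] − [v_1].
The resulting 6×12 matrix has rank 5, and its Smith normal form has invariant factors (1,1,1,1,1).

∂_2: C_2 → C_1 acts by ∂[p,q,r] = [q,r] − [p,r] + [p,q]. For instance
  ∂[v_0,v_3,v_4] = [v_3,v_4] − [v_0,v_4] + [v_0,v_3],
  ∂[v_0,v_2,v_5] = [v_2,v_5] − [v_0,v_5] + [v_0,v_2].
The 12×8 boundary matrix has rank 7 and Smith normal form diag(1,1,1,1,1,1,1).

From H_k ≅ ker(∂_k) / im(∂_{k+1}) we obtain:

  H_1: rank ker ∂_1 − rank ∂_2 = (12 − 5) − 7 = 0, and the invariant factors of ∂_2 are all 1, so H_1 = 0.

H_1 = 0.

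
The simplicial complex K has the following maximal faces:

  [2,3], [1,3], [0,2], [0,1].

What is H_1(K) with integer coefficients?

H_1 = Z.

Take the total order 0 < 1 < 2 < 3 on the vertex set. Then K (dimension 1) consists of the simplices:

  0-simplices (4): [0], [1], [2], [3]
  1-simplices (4): [0,1], [0,2], [1,3], [2,3]

so the chain groups are C_0 ≅ Z^4, C_1 ≅ Z^4.

Boundary ∂_1: C_1 → C_0 maps an edge to its endpoints' difference, ∂[p,q] = q − p. For instance
  ∂[0,2] = [2] − [0].
The 4×4 boundary matrix has rank 3 and Smith normal form diag(1,1,1).

From H_k ≅ ker(∂_k) / im(∂_{k+1}) we obtain:

  H_1: rank ker ∂_1 − rank ∂_2 = (4 − 3) − 0 = 1, and there is no ∂_2, so H_1 = Z.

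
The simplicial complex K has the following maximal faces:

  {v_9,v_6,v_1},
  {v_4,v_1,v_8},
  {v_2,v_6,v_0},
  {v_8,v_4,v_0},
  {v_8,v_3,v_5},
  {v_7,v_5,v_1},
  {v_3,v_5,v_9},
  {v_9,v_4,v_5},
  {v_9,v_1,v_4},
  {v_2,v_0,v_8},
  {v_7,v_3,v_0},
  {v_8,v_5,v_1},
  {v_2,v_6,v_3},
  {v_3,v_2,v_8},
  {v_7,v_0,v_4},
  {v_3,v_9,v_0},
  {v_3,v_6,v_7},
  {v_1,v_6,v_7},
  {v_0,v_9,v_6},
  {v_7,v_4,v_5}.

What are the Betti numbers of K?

K has 10 vertices, 30 edges, 20 triangles.
rank ∂_0 = 0, rank ∂_1 = 9 ⇒ b_0 = 10 − 0 − 9 = 1; all invariant factors of ∂_1 are 1 so no torsion. So H_0 ≅ Z.
rank ∂_1 = 9, rank ∂_2 = 20 ⇒ b_1 = 30 − 9 − 20 = 1; ∂_2 has invariant factor(s) [2] giving torsion. So H_1 ≅ Z ⊕ Z_2.
rank ∂_2 = 20, rank ∂_3 = 0 ⇒ b_2 = 20 − 20 − 0 = 0. So H_2 ≅ 0.

b_0 = 1, b_1 = 1, b_2 = 0.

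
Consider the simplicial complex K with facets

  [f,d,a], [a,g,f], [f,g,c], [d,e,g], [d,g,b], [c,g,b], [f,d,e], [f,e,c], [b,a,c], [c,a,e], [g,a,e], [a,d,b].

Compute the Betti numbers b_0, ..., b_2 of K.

b_0 = 1, b_1 = 0, b_2 = 0.

Fix the vertex order a < b < c < d < e < f < g and write every simplex with vertices in increasing order. Then dim K = 2 and the simplices of K are:

  0-simplices (7): a, b, c, d, e, f, g
  1-simplices (18): ab, ac, ad, ae, af, ag, bc, bd, bg, ce, cf, cg, de, df, dg, ef, eg, fg
  2-simplices (12): abc, abd, ace, adf, aeg, afg, bcg, bdg, cef, cfg, def, deg

so the chain groups are C_0 ≅ Z^7, C_1 ≅ Z^18, C_2 ≅ Z^12.

∂_1: C_1 → C_0 maps an edge to its endpoints' difference, ∂[p,q] = q − p.
The resulting 7×18 matrix has rank 6, and its Smith normal form has invariant factors (1,1,1,1,1,1).

Boundary ∂_2: C_2 → C_1 acts by ∂[p,q,r] = [q,r] − [p,r] + [p,q]. For instance
  ∂abc = bc − ac + ab,
  ∂aeg = eg − ag + ae.
The 18×12 boundary matrix has rank 12 and Smith normal form diag(1,1,1,1,1,1,1,1,1,1,1,2).

Now H_k = ker ∂_k / im ∂_{k+1}, so:

  H_0: rank C_0 − rank ∂_1 = 7 − 6 = 1, and the invariant factors of ∂_1 are all 1, so H_0 ≅ Z.
  H_1: rank ker ∂_1 − rank ∂_2 = (18 − 6) − 12 = 0, and ∂_2 has invariant factor 2 > 1, so H_1 ≅ Z/2Z.
  H_2: rank ker ∂_2 − rank ∂_3 = (12 − 12) − 0 = 0, and there is no ∂_3, so H_2 ≅ 0.

As a check, the Euler characteristic is 7 − 18 + 12 = 1, which agrees with 1 − 0 + 0 = 1.

Hence the Betti numbers are b_0 = 1, b_1 = 0, b_2 = 0.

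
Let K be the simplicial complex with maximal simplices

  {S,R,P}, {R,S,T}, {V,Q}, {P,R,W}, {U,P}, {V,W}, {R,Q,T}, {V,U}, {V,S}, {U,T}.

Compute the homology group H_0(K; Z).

We work with the vertex ordering P < Q < R < S < T < U < V < W. The simplices of K, each written with vertices in increasing order, are:

  0-simplices (8): P, Q, R, S, T, U, V, W
  1-simplices (15): PR, PS, PU, PW, QR, QT, QV, RS, RT, RW, ST, SV, TU, UV, VW
  2-simplices (4): PRS, PRW, QRT, RST

so the chain groups are C_0 ≅ Z^8, C_1 ≅ Z^15, C_2 ≅ Z^4.

The boundary map ∂_1: C_1 → C_0 sends each edge [p,q] (with p < q) to q − p. For instance
  ∂UV = V − U.
The 8×15 boundary matrix has rank 7 and Smith normal form diag(1,1,1,1,1,1,1).

∂_2: C_2 → C_1 sends each 2-simplex [p,q,r] to [q,r] − [p,r] + [p,q]. For instance
  ∂QRT = RT − QT + QR,
  ∂PRW = RW − PW + PR.
As a 15×4 matrix over Z this has rank 4, with invariant factors (1,1,1,1).

Computing H_k = (kernel of ∂_k) / (image of ∂_{k+1}):

  H_0: rank C_0 − rank ∂_1 = 8 − 7 = 1, and the invariant factors of ∂_1 are all 1, so H_0 ≅ Z.

H_0 = Z.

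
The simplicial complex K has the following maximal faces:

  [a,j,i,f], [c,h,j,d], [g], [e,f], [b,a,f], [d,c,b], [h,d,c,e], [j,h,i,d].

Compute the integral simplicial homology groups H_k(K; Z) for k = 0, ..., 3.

H_0 ≅ Z^2,  H_1 ≅ Z^2,  H_2 = 0,  H_3 = 0.

Fix the vertex order a < b < c < d < e < f < g < h < i < j and write every simplex with vertices in increasing order. Then dim K = 3 and the simplices of K are:

  0-simplices (10): a, b, c, d, e, f, g, h, i, j
  1-simplices (22): ab, af, ai, aj, bc, bd, bf, cd, ce, ch, cj, de, dh, di, dj, ef, eh, fi, fj, hi, hj, ij
  2-simplices (16): abf, afi, afj, aij, bcd, cde, cdh, cdj, ceh, chj, deh, dhi, dhj, dij, fij, hij
  3-simplices (4): afij, cdeh, cdhj, dhij

Hence C_0 ≅ Z^10, C_1 ≅ Z^22, C_2 ≅ Z^16, C_3 ≅ Z^4.

Boundary ∂_1: C_1 → C_0 sends each edge [p,q] (with p < q) to q − p.
As a 10×22 matrix over Z this has rank 8, with invariant factors (1,1,1,1,1,1,1,1).

∂_2: C_2 → C_1 maps a triangle to the signed sum of its edges. For instance
  ∂fij = ij − fj + fi,
  ∂dhj = hj − dj + dh.
The 22×16 boundary matrix has rank 12 and Smith normal form diag(1,1,1,1,1,1,1,1,1,1,1,1).

Boundary ∂_3: C_3 → C_2 sends each 3-simplex σ to the alternating sum Σ_i (−1)^i (σ with its i-th vertex removed). For instance
  ∂afij = fij − aij + afj − afi,
  ∂cdhj = dhj − chj + cdj − cdh.
This gives a 16×4 integer matrix of rank 4; reducing to Smith normal form yields diagonal entries (1,1,1,1).

Reading off H_k = ker ∂_k / im ∂_{k+1}:

  H_0: rank C_0 − rank ∂_1 = 10 − 8 = 2, and the invariant factors of ∂_1 are all 1, so H_0 ≅ Z^2.
  H_1: rank ker ∂_1 − rank ∂_2 = (22 − 8) − 12 = 2, and the invariant factors of ∂_2 are all 1, so H_1 ≅ Z^2.
  H_2: rank ker ∂_2 − rank ∂_3 = (16 − 12) − 4 = 0, and the invariant factors of ∂_3 are all 1, so H_2 ≅ 0.
  H_3: rank ker ∂_3 − rank ∂_4 = (4 − 4) − 0 = 0, and there is no ∂_4, so H_3 ≅ 0.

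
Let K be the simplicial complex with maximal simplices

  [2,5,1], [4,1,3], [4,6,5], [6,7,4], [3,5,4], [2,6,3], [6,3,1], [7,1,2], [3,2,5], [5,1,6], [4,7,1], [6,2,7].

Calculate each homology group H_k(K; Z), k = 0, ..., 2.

H_0 ≅ Z,  H_1 ≅ Z/2,  H_2 = 0.

Fix the vertex order 1 < 2 < 3 < 4 < 5 < 6 < 7 and write every simplex with vertices in increasing order. Then dim K = 2 and the simplices of K are:

  0-simplices (7): [1], [2], [3], [4], [5], [6], [7]
  1-simplices (18): [1,2], [1,3], [1,4], [1,5], [1,6], [1,7], [2,3], [2,5], [2,6], [2,7], [3,4], [3,5], [3,6], [4,5], [4,6], [4,7], [5,6], [6,7]
  2-simplices (12): [1,2,5], [1,2,7], [1,3,4], [1,3,6], [1,4,7], [1,5,6], [2,3,5], [2,3,6], [2,6,7], [3,4,5], [4,5,6], [4,6,7]

Hence C_0 ≅ Z^7, C_1 ≅ Z^18, C_2 ≅ Z^12.

The boundary map ∂_1: C_1 → C_0 sends each edge [p,q] (with p < q) to q − p. For instance
  ∂[4,5] = [5] − [4].
The 7×18 boundary matrix has rank 6 and Smith normal form diag(1,1,1,1,1,1).

The boundary map ∂_2: C_2 → C_1 maps a triangle to the signed sum of its edges. For instance
  ∂[1,2,5] = [2,5] − [1,5] + [1,2],
  ∂[4,5,6] = [5,6] − [4,6] + [4,5].
The 18×12 boundary matrix has rank 12 and Smith normal form diag(1,1,1,1,1,1,1,1,1,1,1,2).

Reading off H_k = ker ∂_k / im ∂_{k+1}:

  H_0: rank C_0 − rank ∂_1 = 7 − 6 = 1, and the invariant factors of ∂_1 are all 1, so H_0 = Z.
  H_1: rank ker ∂_1 − rank ∂_2 = (18 − 6) − 12 = 0, and ∂_2 has invariant factor 2 > 1, so H_1 = Z/2.
  H_2: rank ker ∂_2 − rank ∂_3 = (12 − 12) − 0 = 0, and there is no ∂_3, so H_2 = 0.

As a check, the Euler characteristic is 7 − 18 + 12 = 1, which agrees with 1 − 0 + 0 = 1.
(K is a triangulation of the real projective plane RP^2.)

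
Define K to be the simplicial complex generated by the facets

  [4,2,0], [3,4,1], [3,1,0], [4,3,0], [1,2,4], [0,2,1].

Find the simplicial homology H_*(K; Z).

H_0 ≅ Z,  H_1 = 0,  H_2 ≅ Z.

Fix the vertex order 0 < 1 < 2 < 3 < 4 and write every simplex with vertices in increasing order. Then dim K = 2 and the simplices of K are:

  0-simplices (5): [0], [1], [2], [3], [4]
  1-simplices (9): [0,1], [0,2], [0,3], [0,4], [1,2], [1,3], [1,4], [2,4], [3,4]
  2-simplices (6): [0,1,2], [0,1,3], [0,2,4], [0,3,4], [1,2,4], [1,3,4]

so the chain groups are C_0 ≅ Z^5, C_1 ≅ Z^9, C_2 ≅ Z^6.

∂_1: C_1 → C_0 is given by ∂[p,q] = [q] − [p]. For instance
  ∂[1,3] = [3] − [1].
The resulting 5×9 matrix has rank 4, and its Smith normal form has invariant factors (1,1,1,1).

∂_2: C_2 → C_1 sends each 2-simplex [p,q,r] to [q,r] − [p,r] + [p,q]. For instance
  ∂[0,1,2] = [1,2] − [0,2] + [0,1],
  ∂[0,2,4] = [2,4] − [0,4] + [0,2].
The resulting 9×6 matrix has rank 5, and its Smith normal form has invariant factors (1,1,1,1,1).

From H_k ≅ ker(∂_k) / im(∂_{k+1}) we obtain:

  H_0: rank C_0 − rank ∂_1 = 5 − 4 = 1, and the invariant factors of ∂_1 are all 1, so H_0 = Z.
  H_1: rank ker ∂_1 − rank ∂_2 = (9 − 4) − 5 = 0, and the invariant factors of ∂_2 are all 1, so H_1 = 0.
  H_2: rank ker ∂_2 − rank ∂_3 = (6 − 5) − 0 = 1, and there is no ∂_3, so H_2 = Z.

(K is a triangulation of the 2-sphere S^2.)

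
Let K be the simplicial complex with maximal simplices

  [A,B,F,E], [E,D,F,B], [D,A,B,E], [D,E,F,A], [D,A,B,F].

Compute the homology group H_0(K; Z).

Take the total order A < B < D < E < F on the vertex set. Then K (dimension 3) consists of the simplices:

  0-simplices (5): A, B, D, E, F
  1-simplices (10): AB, AD, AE, AF, BD, BE, BF, DE, DF, EF
  2-simplices (10): ABD, ABE, ABF, ADE, ADF, AEF, BDE, BDF, BEF, DEF
  3-simplices (5): ABDE, ABDF, ABEF, ADEF, BDEF

Hence C_0 ≅ Z^5, C_1 ≅ Z^10, C_2 ≅ Z^10, C_3 ≅ Z^5.

∂_1: C_1 → C_0 sends each edge [p,q] (with p < q) to q − p. For instance
  ∂AE = E − A.
The 5×10 boundary matrix has rank 4 and Smith normal form diag(1,1,1,1).

The boundary map ∂_2: C_2 → C_1 acts by ∂[p,q,r] = [q,r] − [p,r] + [p,q]. For instance
  ∂ABE = BE − AE + AB,
  ∂ABD = BD − AD + AB.
As a 10×10 matrix over Z this has rank 6, with invariant factors (1,1,1,1,1,1).

Boundary ∂_3: C_3 → C_2 sends each 3-simplex σ to the alternating sum Σ_i (−1)^i (σ with its i-th vertex removed). For instance
  ∂ABDF = BDF − ADF + ABF − ABD,
  ∂ABDE = BDE − ADE + ABE − ABD.
This gives a 10×5 integer matrix of rank 4; reducing to Smith normal form yields diagonal entries (1,1,1,1).

Now H_k = ker ∂_k / im ∂_{k+1}, so:

  H_0: rank C_0 − rank ∂_1 = 5 − 4 = 1, and the invariant factors of ∂_1 are all 1, so H_0 = Z.

H_0 = Z.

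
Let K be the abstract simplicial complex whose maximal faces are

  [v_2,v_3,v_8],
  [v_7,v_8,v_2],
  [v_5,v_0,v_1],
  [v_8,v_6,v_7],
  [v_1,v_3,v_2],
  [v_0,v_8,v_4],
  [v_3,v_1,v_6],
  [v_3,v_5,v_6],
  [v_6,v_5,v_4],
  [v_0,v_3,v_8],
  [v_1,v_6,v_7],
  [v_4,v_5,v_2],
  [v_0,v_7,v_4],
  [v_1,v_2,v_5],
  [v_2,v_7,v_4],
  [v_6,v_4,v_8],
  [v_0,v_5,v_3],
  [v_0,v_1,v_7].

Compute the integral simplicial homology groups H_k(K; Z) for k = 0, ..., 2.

H_0 = Z,  H_1 = Z ⊕ Z_2,  H_2 = 0.

Take the total order v_0 < v_1 < v_2 < v_3 < v_4 < v_5 < v_6 < v_7 < v_8 on the vertex set. Then K (dimension 2) consists of the simplices:

  0-simplices (9): [v_0], [v_1], [v_2], [v_3], [v_4], [v_5], [v_6], [v_7], [v_8]
  1-simplices (27): (27 of them)
  2-simplices (18): (18 of them)

Hence C_0 ≅ Z^9, C_1 ≅ Z^27, C_2 ≅ Z^18.

The boundary map ∂_1: C_1 → C_0 sends each edge [p,q] (with p < q) to q − p.
The 9×27 boundary matrix has rank 8 and Smith normal form diag(1,1,1,1,1,1,1,1).

Boundary ∂_2: C_2 → C_1 acts by ∂[p,q,r] = [q,r] − [p,r] + [p,q]. For instance
  ∂[v_1,v_3,v_6] = [v_3,v_6] − [v_1,v_6] + [v_1,v_3],
  ∂[v_0,v_4,v_8] = [v_4,v_8] − [v_0,v_8] + [v_0,v_4].
The 27×18 boundary matrix has rank 18 and Smith normal form diag(1,1,1,1,1,1,1,1,1,1,1,1,1,1,1,1,1,2).

Computing H_k = (kernel of ∂_k) / (image of ∂_{k+1}):

  H_0: rank C_0 − rank ∂_1 = 9 − 8 = 1, and the invariant factors of ∂_1 are all 1, so H_0 ≅ Z.
  H_1: rank ker ∂_1 − rank ∂_2 = (27 − 8) − 18 = 1, and ∂_2 has invariant factor 2 > 1, so H_1 ≅ Z ⊕ Z_2.
  H_2: rank ker ∂_2 − rank ∂_3 = (18 − 18) − 0 = 0, and there is no ∂_3, so H_2 ≅ 0.

(K is a triangulation of the Klein bottle.)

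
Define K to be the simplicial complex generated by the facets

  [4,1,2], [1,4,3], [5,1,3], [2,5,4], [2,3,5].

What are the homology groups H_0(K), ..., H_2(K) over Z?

Order the vertices as 1 < 2 < 3 < 4 < 5. Listing each simplex with vertices in this order, K has dimension 2 with simplices:

  0-simplices (5): [1], [2], [3], [4], [5]
  1-simplices (10): [1,2], [1,3], [1,4], [1,5], [2,3], [2,4], [2,5], [3,4], [3,5], [4,5]
  2-simplices (5): [1,2,4], [1,3,4], [1,3,5], [2,3,5], [2,4,5]

Hence C_0 ≅ Z^5, C_1 ≅ Z^10, C_2 ≅ Z^5.

∂_1: C_1 → C_0 sends each edge [p,q] (with p < q) to q − p.
The resulting 5×10 matrix has rank 4, and its Smith normal form has invariant factors (1,1,1,1).

Boundary ∂_2: C_2 → C_1 acts by ∂[p,q,r] = [q,r] − [p,r] + [p,q]. For instance
  ∂[1,3,4] = [3,4] − [1,4] + [1,3],
  ∂[2,4,5] = [4,5] − [2,5] + [2,4].
As a 10×5 matrix over Z this has rank 5, with invariant factors (1,1,1,1,1).

Computing H_k = (kernel of ∂_k) / (image of ∂_{k+1}):

  H_0: rank C_0 − rank ∂_1 = 5 − 4 = 1, and the invariant factors of ∂_1 are all 1, so H_0 ≅ Z.
  H_1: rank ker ∂_1 − rank ∂_2 = (10 − 4) − 5 = 1, and the invariant factors of ∂_2 are all 1, so H_1 ≅ Z.
  H_2: rank ker ∂_2 − rank ∂_3 = (5 − 5) − 0 = 0, and there is no ∂_3, so H_2 ≅ 0.

As a check, the Euler characteristic is 5 − 10 + 5 = 0, which agrees with 1 − 1 + 0 = 0.
(K is a triangulation of the Möbius band.)

H_0 = Z,  H_1 = Z,  H_2 = 0.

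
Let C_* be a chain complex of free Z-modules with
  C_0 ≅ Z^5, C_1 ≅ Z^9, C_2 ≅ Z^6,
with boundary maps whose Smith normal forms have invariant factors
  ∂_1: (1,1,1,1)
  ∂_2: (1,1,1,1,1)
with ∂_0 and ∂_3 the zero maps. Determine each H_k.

H_0: b_0 = 5 − 0 − 4 = 1; torsion from ∂_1 factors > 1: none. So H_0 = Z.
H_1: b_1 = 9 − 4 − 5 = 0; torsion from ∂_2 factors > 1: none. So H_1 = 0.
H_2: b_2 = 6 − 5 − 0 = 1; torsion from ∂_3 factors > 1: none. So H_2 = Z.

H_0 = Z,  H_1 = 0,  H_2 = Z.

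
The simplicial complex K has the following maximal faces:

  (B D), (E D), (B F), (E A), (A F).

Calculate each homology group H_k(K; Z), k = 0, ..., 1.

Take the total order A < B < D < E < F on the vertex set. Then K (dimension 1) consists of the simplices:

  0-simplices (5): A, B, D, E, F
  1-simplices (5): AE, AF, BD, BF, DE

so the chain groups are C_0 ≅ Z^5, C_1 ≅ Z^5.

Boundary ∂_1: C_1 → C_0 is given by ∂[p,q] = [q] − [p].
As a 5×5 matrix over Z this has rank 4, with invariant factors (1,1,1,1).

Computing H_k = (kernel of ∂_k) / (image of ∂_{k+1}):

  H_0: rank C_0 − rank ∂_1 = 5 − 4 = 1, and the invariant factors of ∂_1 are all 1, so H_0 ≅ Z.
  H_1: rank ker ∂_1 − rank ∂_2 = (5 − 4) − 0 = 1, and there is no ∂_2, so H_1 ≅ Z.

H_0 = Z,  H_1 = Z.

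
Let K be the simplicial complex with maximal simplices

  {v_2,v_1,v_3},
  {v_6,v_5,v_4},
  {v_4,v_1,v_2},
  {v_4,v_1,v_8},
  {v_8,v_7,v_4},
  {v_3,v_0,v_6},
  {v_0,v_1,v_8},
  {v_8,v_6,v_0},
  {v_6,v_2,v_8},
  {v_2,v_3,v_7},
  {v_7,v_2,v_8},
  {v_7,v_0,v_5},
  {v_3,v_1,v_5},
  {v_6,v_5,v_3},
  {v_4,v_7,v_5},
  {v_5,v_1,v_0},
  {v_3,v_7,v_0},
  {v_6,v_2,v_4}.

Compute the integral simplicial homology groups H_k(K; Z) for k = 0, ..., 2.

We work with the vertex ordering v_0 < v_1 < v_2 < v_3 < v_4 < v_5 < v_6 < v_7 < v_8. The simplices of K, each written with vertices in increasing order, are:

  0-simplices (9): [v_0], [v_1], [v_2], [v_3], [v_4], [v_5], [v_6], [v_7], [v_8]
  1-simplices (27): (27 of them)
  2-simplices (18): (18 of them)

so the chain groups are C_0 ≅ Z^9, C_1 ≅ Z^27, C_2 ≅ Z^18.

Boundary ∂_1: C_1 → C_0 is given by ∂[p,q] = [q] − [p].
The 9×27 boundary matrix has rank 8 and Smith normal form diag(1,1,1,1,1,1,1,1).

∂_2: C_2 → C_1 sends each 2-simplex [p,q,r] to [q,r] − [p,r] + [p,q]. For instance
  ∂[v_2,v_3,v_7] = [v_3,v_7] − [v_2,v_7] + [v_2,v_3],
  ∂[v_1,v_2,v_4] = [v_2,v_4] − [v_1,v_4] + [v_1,v_2].
As a 27×18 matrix over Z this has rank 18, with invariant factors (1,1,1,1,1,1,1,1,1,1,1,1,1,1,1,1,1,2).

Computing H_k = (kernel of ∂_k) / (image of ∂_{k+1}):

  H_0: rank C_0 − rank ∂_1 = 9 − 8 = 1, and the invariant factors of ∂_1 are all 1, so H_0 = Z.
  H_1: rank ker ∂_1 − rank ∂_2 = (27 − 8) − 18 = 1, and ∂_2 has invariant factor 2 > 1, so H_1 = Z ⊕ Z/2.
  H_2: rank ker ∂_2 − rank ∂_3 = (18 − 18) − 0 = 0, and there is no ∂_3, so H_2 = 0.

As a check, the Euler characteristic is 9 − 27 + 18 = 0, which agrees with 1 − 1 + 0 = 0.
(K is a triangulation of the Klein bottle.)

H_0 ≅ Z,  H_1 ≅ Z ⊕ Z/2,  H_2 = 0.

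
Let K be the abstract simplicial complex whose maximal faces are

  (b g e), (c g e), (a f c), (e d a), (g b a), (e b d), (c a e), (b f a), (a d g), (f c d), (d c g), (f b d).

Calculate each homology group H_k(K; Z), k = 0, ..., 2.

H_0 ≅ Z,  H_1 ≅ Z/2Z,  H_2 = 0.

Order the vertices as a < b < c < d < e < f < g. Listing each simplex with vertices in this order, K has dimension 2 with simplices:

  0-simplices (7): a, b, c, d, e, f, g
  1-simplices (18): ab, ac, ad, ae, af, ag, bd, be, bf, bg, cd, ce, cf, cg, de, df, dg, eg
  2-simplices (12): abf, abg, ace, acf, ade, adg, bde, bdf, beg, cdf, cdg, ceg

Hence C_0 ≅ Z^7, C_1 ≅ Z^18, C_2 ≅ Z^12.

The boundary map ∂_1: C_1 → C_0 sends each edge [p,q] (with p < q) to q − p.
The 7×18 boundary matrix has rank 6 and Smith normal form diag(1,1,1,1,1,1).

∂_2: C_2 → C_1 sends each 2-simplex [p,q,r] to [q,r] − [p,r] + [p,q]. For instance
  ∂cdg = dg − cg + cd,
  ∂adg = dg − ag + ad.
This gives a 18×12 integer matrix of rank 12; reducing to Smith normal form yields diagonal entries (1,1,1,1,1,1,1,1,1,1,1,2).

Reading off H_k = ker ∂_k / im ∂_{k+1}:

  H_0: rank C_0 − rank ∂_1 = 7 − 6 = 1, and the invariant factors of ∂_1 are all 1, so H_0 = Z.
  H_1: rank ker ∂_1 − rank ∂_2 = (18 − 6) − 12 = 0, and ∂_2 has invariant factor 2 > 1, so H_1 = Z/2Z.
  H_2: rank ker ∂_2 − rank ∂_3 = (12 − 12) − 0 = 0, and there is no ∂_3, so H_2 = 0.

As a check, the Euler characteristic is 7 − 18 + 12 = 1, which agrees with 1 − 0 + 0 = 1.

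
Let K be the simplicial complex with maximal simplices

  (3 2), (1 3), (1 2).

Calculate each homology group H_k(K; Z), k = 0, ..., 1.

H_0 = Z,  H_1 = Z.

Fix the vertex order 1 < 2 < 3 and write every simplex with vertices in increasing order. Then dim K = 1 and the simplices of K are:

  0-simplices (3): [1], [2], [3]
  1-simplices (3): [1,2], [1,3], [2,3]

so the chain groups are C_0 ≅ Z^3, C_1 ≅ Z^3.

The boundary map ∂_1: C_1 → C_0 maps an edge to its endpoints' difference, ∂[p,q] = q − p.
The resulting 3×3 matrix has rank 2, and its Smith normal form has invariant factors (1,1).

From H_k ≅ ker(∂_k) / im(∂_{k+1}) we obtain:

  H_0: rank C_0 − rank ∂_1 = 3 − 2 = 1, and the invariant factors of ∂_1 are all 1, so H_0 = Z.
  H_1: rank ker ∂_1 − rank ∂_2 = (3 − 2) − 0 = 1, and there is no ∂_2, so H_1 = Z.

As a check, the Euler characteristic is 3 − 3 = 0, which agrees with 1 − 1 = 0.
(K is a triangulation of the circle S^1.)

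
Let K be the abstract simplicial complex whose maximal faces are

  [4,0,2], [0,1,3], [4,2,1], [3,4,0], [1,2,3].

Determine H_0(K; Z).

H_0 ≅ Z.

Take the total order 0 < 1 < 2 < 3 < 4 on the vertex set. Then K (dimension 2) consists of the simplices:

  0-simplices (5): [0], [1], [2], [3], [4]
  1-simplices (10): [0,1], [0,2], [0,3], [0,4], [1,2], [1,3], [1,4], [2,3], [2,4], [3,4]
  2-simplices (5): [0,1,3], [0,2,4], [0,3,4], [1,2,3], [1,2,4]

so the chain groups are C_0 ≅ Z^5, C_1 ≅ Z^10, C_2 ≅ Z^5.

Boundary ∂_1: C_1 → C_0 maps an edge to its endpoints' difference, ∂[p,q] = q − p.
As a 5×10 matrix over Z this has rank 4, with invariant factors (1,1,1,1).

The boundary map ∂_2: C_2 → C_1 sends each 2-simplex [p,q,r] to [q,r] − [p,r] + [p,q]. For instance
  ∂[1,2,3] = [2,3] − [1,3] + [1,2],
  ∂[1,2,4] = [2,4] − [1,4] + [1,2].
This gives a 10×5 integer matrix of rank 5; reducing to Smith normal form yields diagonal entries (1,1,1,1,1).

Computing H_k = (kernel of ∂_k) / (image of ∂_{k+1}):

  H_0: rank C_0 − rank ∂_1 = 5 − 4 = 1, and the invariant factors of ∂_1 are all 1, so H_0 ≅ Z.

(K is a triangulation of the Möbius band.)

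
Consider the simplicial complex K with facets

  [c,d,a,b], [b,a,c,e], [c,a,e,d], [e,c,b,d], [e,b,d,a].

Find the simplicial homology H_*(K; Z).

Take the total order a < b < c < d < e on the vertex set. Then K (dimension 3) consists of the simplices:

  0-simplices (5): a, b, c, d, e
  1-simplices (10): ab, ac, ad, ae, bc, bd, be, cd, ce, de
  2-simplices (10): abc, abd, abe, acd, ace, ade, bcd, bce, bde, cde
  3-simplices (5): abcd, abce, abde, acde, bcde

so the chain groups are C_0 ≅ Z^5, C_1 ≅ Z^10, C_2 ≅ Z^10, C_3 ≅ Z^5.

Boundary ∂_1: C_1 → C_0 maps an edge to its endpoints' difference, ∂[p,q] = q − p. For instance
  ∂ce = e − c.
This gives a 5×10 integer matrix of rank 4; reducing to Smith normal form yields diagonal entries (1,1,1,1).

∂_2: C_2 → C_1 maps a triangle to the signed sum of its edges. For instance
  ∂bce = ce − be + bc,
  ∂abc = bc − ac + ab.
The resulting 10×10 matrix has rank 6, and its Smith normal form has invariant factors (1,1,1,1,1,1).

∂_3: C_3 → C_2 sends each 3-simplex σ to the alternating sum Σ_i (−1)^i (σ with its i-th vertex removed). For instance
  ∂bcde = cde − bde + bce − bcd,
  ∂abce = bce − ace + abe − abc.
The resulting 10×5 matrix has rank 4, and its Smith normal form has invariant factors (1,1,1,1).

Now H_k = ker ∂_k / im ∂_{k+1}, so:

  H_0: rank C_0 − rank ∂_1 = 5 − 4 = 1, and the invariant factors of ∂_1 are all 1, so H_0 = Z.
  H_1: rank ker ∂_1 − rank ∂_2 = (10 − 4) − 6 = 0, and the invariant factors of ∂_2 are all 1, so H_1 = 0.
  H_2: rank ker ∂_2 − rank ∂_3 = (10 − 6) − 4 = 0, and the invariant factors of ∂_3 are all 1, so H_2 = 0.
  H_3: rank ker ∂_3 − rank ∂_4 = (5 − 4) − 0 = 1, and there is no ∂_4, so H_3 = Z.

As a check, the Euler characteristic is 5 − 10 + 10 − 5 = 0, which agrees with 1 − 0 + 0 − 1 = 0.

H_0 = Z,  H_1 = 0,  H_2 = 0,  H_3 = Z.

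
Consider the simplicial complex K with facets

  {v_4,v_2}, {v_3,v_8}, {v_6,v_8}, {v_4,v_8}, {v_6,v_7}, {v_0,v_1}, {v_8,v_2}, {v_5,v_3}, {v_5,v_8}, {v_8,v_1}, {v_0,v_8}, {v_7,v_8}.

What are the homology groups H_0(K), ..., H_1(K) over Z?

H_0 = Z,  H_1 = Z^4.

K has 9 vertices, 12 edges.
rank ∂_0 = 0, rank ∂_1 = 8 ⇒ b_0 = 9 − 0 − 8 = 1; all invariant factors of ∂_1 are 1 so no torsion. So H_0 = Z.
rank ∂_1 = 8, rank ∂_2 = 0 ⇒ b_1 = 12 − 8 − 0 = 4. So H_1 = Z^4.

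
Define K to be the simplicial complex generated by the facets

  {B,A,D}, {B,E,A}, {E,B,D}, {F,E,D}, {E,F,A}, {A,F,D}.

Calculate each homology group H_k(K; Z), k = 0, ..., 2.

H_0 ≅ Z,  H_1 = 0,  H_2 ≅ Z.

We work with the vertex ordering A < B < D < E < F. The simplices of K, each written with vertices in increasing order, are:

  0-simplices (5): A, B, D, E, F
  1-simplices (9): AB, AD, AE, AF, BD, BE, DE, DF, EF
  2-simplices (6): ABD, ABE, ADF, AEF, BDE, DEF

Hence C_0 ≅ Z^5, C_1 ≅ Z^9, C_2 ≅ Z^6.

∂_1: C_1 → C_0 is given by ∂[p,q] = [q] − [p]. For instance
  ∂AD = D − A.
This gives a 5×9 integer matrix of rank 4; reducing to Smith normal form yields diagonal entries (1,1,1,1).

Boundary ∂_2: C_2 → C_1 acts by ∂[p,q,r] = [q,r] − [p,r] + [p,q]. For instance
  ∂ABD = BD − AD + AB,
  ∂AEF = EF − AF + AE.
The resulting 9×6 matrix has rank 5, and its Smith normal form has invariant factors (1,1,1,1,1).

Reading off H_k = ker ∂_k / im ∂_{k+1}:

  H_0: rank C_0 − rank ∂_1 = 5 − 4 = 1, and the invariant factors of ∂_1 are all 1, so H_0 ≅ Z.
  H_1: rank ker ∂_1 − rank ∂_2 = (9 − 4) − 5 = 0, and the invariant factors of ∂_2 are all 1, so H_1 ≅ 0.
  H_2: rank ker ∂_2 − rank ∂_3 = (6 − 5) − 0 = 1, and there is no ∂_3, so H_2 ≅ Z.

As a check, the Euler characteristic is 5 − 9 + 6 = 2, which agrees with 1 − 0 + 1 = 2.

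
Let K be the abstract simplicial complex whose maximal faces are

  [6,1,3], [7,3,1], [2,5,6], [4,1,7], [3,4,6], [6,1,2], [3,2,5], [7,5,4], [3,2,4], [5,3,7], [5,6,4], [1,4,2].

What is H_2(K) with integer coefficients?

H_2 = 0.

Fix the vertex order 1 < 2 < 3 < 4 < 5 < 6 < 7 and write every simplex with vertices in increasing order. Then dim K = 2 and the simplices of K are:

  0-simplices (7): [1], [2], [3], [4], [5], [6], [7]
  1-simplices (18): [1,2], [1,3], [1,4], [1,6], [1,7], [2,3], [2,4], [2,5], [2,6], [3,4], [3,5], [3,6], [3,7], [4,5], [4,6], [4,7], [5,6], [5,7]
  2-simplices (12): [1,2,4], [1,2,6], [1,3,6], [1,3,7], [1,4,7], [2,3,4], [2,3,5], [2,5,6], [3,4,6], [3,5,7], [4,5,6], [4,5,7]

giving chain groups C_0 ≅ Z^7, C_1 ≅ Z^18, C_2 ≅ Z^12.

The boundary map ∂_1: C_1 → C_0 is given by ∂[p,q] = [q] − [p]. For instance
  ∂[2,4] = [4] − [2].
As a 7×18 matrix over Z this has rank 6, with invariant factors (1,1,1,1,1,1).

The boundary map ∂_2: C_2 → C_1 maps a triangle to the signed sum of its edges. For instance
  ∂[2,3,4] = [3,4] − [2,4] + [2,3],
  ∂[3,5,7] = [5,7] − [3,7] + [3,5].
The resulting 18×12 matrix has rank 12, and its Smith normal form has invariant factors (1,1,1,1,1,1,1,1,1,1,1,2).

Reading off H_k = ker ∂_k / im ∂_{k+1}:

  H_2: rank ker ∂_2 − rank ∂_3 = (12 − 12) − 0 = 0, and there is no ∂_3, so H_2 = 0.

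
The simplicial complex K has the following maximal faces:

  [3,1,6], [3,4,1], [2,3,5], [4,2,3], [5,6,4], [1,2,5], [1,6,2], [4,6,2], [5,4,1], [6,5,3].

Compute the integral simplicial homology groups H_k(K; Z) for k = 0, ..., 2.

H_0 ≅ Z,  H_1 ≅ Z/2,  H_2 = 0.

K has 6 vertices, 15 edges, 10 triangles.
rank ∂_0 = 0, rank ∂_1 = 5 ⇒ b_0 = 6 − 0 − 5 = 1; all invariant factors of ∂_1 are 1 so no torsion. So H_0 = Z.
rank ∂_1 = 5, rank ∂_2 = 10 ⇒ b_1 = 15 − 5 − 10 = 0; ∂_2 has invariant factor(s) [2] giving torsion. So H_1 = Z/2.
rank ∂_2 = 10, rank ∂_3 = 0 ⇒ b_2 = 10 − 10 − 0 = 0. So H_2 = 0.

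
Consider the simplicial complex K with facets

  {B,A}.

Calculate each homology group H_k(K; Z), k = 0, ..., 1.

H_0 = Z,  H_1 = 0.

We work with the vertex ordering A < B. The simplices of K, each written with vertices in increasing order, are:

  0-simplices (2): A, B
  1-simplices (1): AB

Hence C_0 ≅ Z^2, C_1 ≅ Z^1.

∂_1: C_1 → C_0 maps an edge to its endpoints' difference, ∂[p,q] = q − p.
As a 2×1 matrix over Z this has rank 1, with invariant factors (1).

From H_k ≅ ker(∂_k) / im(∂_{k+1}) we obtain:

  H_0: rank C_0 − rank ∂_1 = 2 − 1 = 1, and the invariant factors of ∂_1 are all 1, so H_0 ≅ Z.
  H_1: rank ker ∂_1 − rank ∂_2 = (1 − 1) − 0 = 0, and there is no ∂_2, so H_1 ≅ 0.

(K is a triangulation of the 1-simplex.)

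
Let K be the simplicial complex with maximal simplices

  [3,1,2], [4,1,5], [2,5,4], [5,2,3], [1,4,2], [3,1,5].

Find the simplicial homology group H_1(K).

H_1 = 0.

Fix the vertex order 1 < 2 < 3 < 4 < 5 and write every simplex with vertices in increasing order. Then dim K = 2 and the simplices of K are:

  0-simplices (5): [1], [2], [3], [4], [5]
  1-simplices (9): [1,2], [1,3], [1,4], [1,5], [2,3], [2,4], [2,5], [3,5], [4,5]
  2-simplices (6): [1,2,3], [1,2,4], [1,3,5], [1,4,5], [2,3,5], [2,4,5]

giving chain groups C_0 ≅ Z^5, C_1 ≅ Z^9, C_2 ≅ Z^6.

∂_1: C_1 → C_0 sends each edge [p,q] (with p < q) to q − p.
The 5×9 boundary matrix has rank 4 and Smith normal form diag(1,1,1,1).

Boundary ∂_2: C_2 → C_1 maps a triangle to the signed sum of its edges. For instance
  ∂[2,4,5] = [4,5] − [2,5] + [2,4],
  ∂[1,4,5] = [4,5] − [1,5] + [1,4].
The resulting 9×6 matrix has rank 5, and its Smith normal form has invariant factors (1,1,1,1,1).

Computing H_k = (kernel of ∂_k) / (image of ∂_{k+1}):

  H_1: rank ker ∂_1 − rank ∂_2 = (9 − 4) − 5 = 0, and the invariant factors of ∂_2 are all 1, so H_1 ≅ 0.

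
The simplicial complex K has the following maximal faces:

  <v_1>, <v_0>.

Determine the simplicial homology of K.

H_0 ≅ Z^2.

Order the vertices as v_0 < v_1. Listing each simplex with vertices in this order, K has dimension 0 with simplices:

  0-simplices (2): [v_0], [v_1]

giving chain groups C_0 ≅ Z^2.

From H_k ≅ ker(∂_k) / im(∂_{k+1}) we obtain:

  H_0: rank C_0 − rank ∂_1 = 2 − 0 = 2, and there is no ∂_1, so H_0 = Z^2.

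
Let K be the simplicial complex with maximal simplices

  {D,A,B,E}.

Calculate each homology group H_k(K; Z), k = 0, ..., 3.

H_0 = Z,  H_1 = 0,  H_2 = 0,  H_3 = 0.

Take the total order A < B < D < E on the vertex set. Then K (dimension 3) consists of the simplices:

  0-simplices (4): A, B, D, E
  1-simplices (6): AB, AD, AE, BD, BE, DE
  2-simplices (4): ABD, ABE, ADE, BDE
  3-simplices (1): ABDE

giving chain groups C_0 ≅ Z^4, C_1 ≅ Z^6, C_2 ≅ Z^4, C_3 ≅ Z^1.

∂_1: C_1 → C_0 is given by ∂[p,q] = [q] − [p]. For instance
  ∂DE = E − D.
As a 4×6 matrix over Z this has rank 3, with invariant factors (1,1,1).

∂_2: C_2 → C_1 acts by ∂[p,q,r] = [q,r] − [p,r] + [p,q]. For instance
  ∂ADE = DE − AE + AD,
  ∂ABE = BE − AE + AB.
As a 6×4 matrix over Z this has rank 3, with invariant factors (1,1,1).

Boundary ∂_3: C_3 → C_2 sends each 3-simplex σ to the alternating sum Σ_i (−1)^i (σ with its i-th vertex removed). For instance
  ∂ABDE = BDE − ADE + ABE − ABD.
As a 4×1 matrix over Z this has rank 1, with invariant factors (1).

Now H_k = ker ∂_k / im ∂_{k+1}, so:

  H_0: rank C_0 − rank ∂_1 = 4 − 3 = 1, and the invariant factors of ∂_1 are all 1, so H_0 ≅ Z.
  H_1: rank ker ∂_1 − rank ∂_2 = (6 − 3) − 3 = 0, and the invariant factors of ∂_2 are all 1, so H_1 ≅ 0.
  H_2: rank ker ∂_2 − rank ∂_3 = (4 − 3) − 1 = 0, and the invariant factors of ∂_3 are all 1, so H_2 ≅ 0.
  H_3: rank ker ∂_3 − rank ∂_4 = (1 − 1) − 0 = 0, and there is no ∂_4, so H_3 ≅ 0.

As a check, the Euler characteristic is 4 − 6 + 4 − 1 = 1, which agrees with 1 − 0 + 0 − 0 = 1.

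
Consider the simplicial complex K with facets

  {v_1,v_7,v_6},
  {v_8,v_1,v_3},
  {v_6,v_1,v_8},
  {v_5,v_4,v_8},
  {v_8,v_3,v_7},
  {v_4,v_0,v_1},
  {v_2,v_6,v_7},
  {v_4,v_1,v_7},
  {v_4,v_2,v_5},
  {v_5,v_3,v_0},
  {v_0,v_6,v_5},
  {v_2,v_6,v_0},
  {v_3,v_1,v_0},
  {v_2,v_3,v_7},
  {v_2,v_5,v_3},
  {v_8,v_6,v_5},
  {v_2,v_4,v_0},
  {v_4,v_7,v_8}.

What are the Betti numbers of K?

Fix the vertex order v_0 < v_1 < v_2 < v_3 < v_4 < v_5 < v_6 < v_7 < v_8 and write every simplex with vertices in increasing order. Then dim K = 2 and the simplices of K are:

  0-simplices (9): [v_0], [v_1], [v_2], [v_3], [v_4], [v_5], [v_6], [v_7], [v_8]
  1-simplices (27): (27 of them)
  2-simplices (18): (18 of them)

Hence C_0 ≅ Z^9, C_1 ≅ Z^27, C_2 ≅ Z^18.

∂_1: C_1 → C_0 maps an edge to its endpoints' difference, ∂[p,q] = q − p.
As a 9×27 matrix over Z this has rank 8, with invariant factors (1,1,1,1,1,1,1,1).

The boundary map ∂_2: C_2 → C_1 sends each 2-simplex [p,q,r] to [q,r] − [p,r] + [p,q]. For instance
  ∂[v_0,v_2,v_4] = [v_2,v_4] − [v_0,v_4] + [v_0,v_2],
  ∂[v_0,v_5,v_6] = [v_5,v_6] − [v_0,v_6] + [v_0,v_5].
The 27×18 boundary matrix has rank 18 and Smith normal form diag(1,1,1,1,1,1,1,1,1,1,1,1,1,1,1,1,1,2).

Reading off H_k = ker ∂_k / im ∂_{k+1}:

  H_0: rank C_0 − rank ∂_1 = 9 − 8 = 1, and the invariant factors of ∂_1 are all 1, so H_0 ≅ Z.
  H_1: rank ker ∂_1 − rank ∂_2 = (27 − 8) − 18 = 1, and ∂_2 has invariant factor 2 > 1, so H_1 ≅ Z ⊕ Z_2.
  H_2: rank ker ∂_2 − rank ∂_3 = (18 − 18) − 0 = 0, and there is no ∂_3, so H_2 ≅ 0.

As a check, the Euler characteristic is 9 − 27 + 18 = 0, which agrees with 1 − 1 + 0 = 0.

Hence the Betti numbers are b_0 = 1, b_1 = 1, b_2 = 0.

b_0 = 1, b_1 = 1, b_2 = 0.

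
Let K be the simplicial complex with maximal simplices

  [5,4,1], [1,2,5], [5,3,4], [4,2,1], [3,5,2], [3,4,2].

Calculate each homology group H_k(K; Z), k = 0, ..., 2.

H_0 ≅ Z,  H_1 = 0,  H_2 ≅ Z.

Order the vertices as 1 < 2 < 3 < 4 < 5. Listing each simplex with vertices in this order, K has dimension 2 with simplices:

  0-simplices (5): [1], [2], [3], [4], [5]
  1-simplices (9): [1,2], [1,4], [1,5], [2,3], [2,4], [2,5], [3,4], [3,5], [4,5]
  2-simplices (6): [1,2,4], [1,2,5], [1,4,5], [2,3,4], [2,3,5], [3,4,5]

so the chain groups are C_0 ≅ Z^5, C_1 ≅ Z^9, C_2 ≅ Z^6.

The boundary map ∂_1: C_1 → C_0 maps an edge to its endpoints' difference, ∂[p,q] = q − p. For instance
  ∂[4,5] = [5] − [4].
As a 5×9 matrix over Z this has rank 4, with invariant factors (1,1,1,1).

Boundary ∂_2: C_2 → C_1 sends each 2-simplex [p,q,r] to [q,r] − [p,r] + [p,q]. For instance
  ∂[1,4,5] = [4,5] − [1,5] + [1,4],
  ∂[2,3,4] = [3,4] − [2,4] + [2,3].
As a 9×6 matrix over Z this has rank 5, with invariant factors (1,1,1,1,1).

From H_k ≅ ker(∂_k) / im(∂_{k+1}) we obtain:

  H_0: rank C_0 − rank ∂_1 = 5 − 4 = 1, and the invariant factors of ∂_1 are all 1, so H_0 = Z.
  H_1: rank ker ∂_1 − rank ∂_2 = (9 − 4) − 5 = 0, and the invariant factors of ∂_2 are all 1, so H_1 = 0.
  H_2: rank ker ∂_2 − rank ∂_3 = (6 − 5) − 0 = 1, and there is no ∂_3, so H_2 = Z.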